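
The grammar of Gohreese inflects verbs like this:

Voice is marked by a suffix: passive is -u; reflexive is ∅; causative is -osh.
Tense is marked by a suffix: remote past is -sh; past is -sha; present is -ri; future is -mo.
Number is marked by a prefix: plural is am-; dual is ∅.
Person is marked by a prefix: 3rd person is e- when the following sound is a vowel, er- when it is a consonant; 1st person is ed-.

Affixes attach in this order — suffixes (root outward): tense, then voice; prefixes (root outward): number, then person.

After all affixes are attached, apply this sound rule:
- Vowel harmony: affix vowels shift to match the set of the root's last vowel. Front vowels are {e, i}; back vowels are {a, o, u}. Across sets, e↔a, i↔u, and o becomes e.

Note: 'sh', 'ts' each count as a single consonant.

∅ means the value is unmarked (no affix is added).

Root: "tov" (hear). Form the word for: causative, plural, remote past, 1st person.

adamtovshosh

Attach tense remote past -sh → tovsh.
Attach voice causative -osh → tovshosh.
Attach number plural am- → amtovshosh.
Attach person 1st person ed- → edamtovshosh.
Apply vowel harmony: edamtovshosh → adamtovshosh.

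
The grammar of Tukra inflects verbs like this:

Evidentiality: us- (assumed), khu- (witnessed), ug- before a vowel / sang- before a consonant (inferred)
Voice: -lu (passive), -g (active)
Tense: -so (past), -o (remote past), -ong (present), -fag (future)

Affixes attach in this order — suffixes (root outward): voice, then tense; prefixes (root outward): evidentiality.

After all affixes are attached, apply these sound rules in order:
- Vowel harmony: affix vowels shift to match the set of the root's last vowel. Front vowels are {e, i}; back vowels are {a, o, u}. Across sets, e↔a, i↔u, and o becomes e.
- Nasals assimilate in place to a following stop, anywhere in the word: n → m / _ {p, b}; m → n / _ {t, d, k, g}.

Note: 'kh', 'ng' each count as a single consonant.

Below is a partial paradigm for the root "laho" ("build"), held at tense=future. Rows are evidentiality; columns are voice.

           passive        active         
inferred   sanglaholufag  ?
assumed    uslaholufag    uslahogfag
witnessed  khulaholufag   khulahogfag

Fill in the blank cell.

sanglahogfag

Attach voice active -g → lahog.
Attach tense future -fag → lahogfag.
Attach evidentiality inferred sang- (before consonant 'l') → sanglahogfag.
Vowel harmony: no change.
Nasal assimilation: no change.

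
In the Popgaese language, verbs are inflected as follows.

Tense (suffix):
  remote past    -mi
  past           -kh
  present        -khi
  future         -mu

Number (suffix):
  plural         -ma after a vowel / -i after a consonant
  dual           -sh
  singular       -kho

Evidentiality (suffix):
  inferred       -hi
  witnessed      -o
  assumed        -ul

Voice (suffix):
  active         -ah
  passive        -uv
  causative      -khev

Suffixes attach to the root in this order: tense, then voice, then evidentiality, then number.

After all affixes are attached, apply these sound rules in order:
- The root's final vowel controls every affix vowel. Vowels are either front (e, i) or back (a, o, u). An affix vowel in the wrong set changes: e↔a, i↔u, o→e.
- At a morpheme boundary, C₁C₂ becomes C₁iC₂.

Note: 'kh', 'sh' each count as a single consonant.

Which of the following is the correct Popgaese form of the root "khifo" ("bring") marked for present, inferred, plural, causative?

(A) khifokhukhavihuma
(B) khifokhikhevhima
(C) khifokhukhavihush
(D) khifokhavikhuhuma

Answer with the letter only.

A

Attach tense present -khi → khifokhi.
Attach voice causative -khev → khifokhikhev.
Attach evidentiality inferred -hi → khifokhikhevhi.
Attach number plural -ma (after vowel 'i') → khifokhikhevhima.
Apply vowel harmony: khifokhikhevhima → khifokhukhavhuma.
Apply epenthesis: khifokhukhavhuma → khifokhukhavihuma.
So the correct form is khifokhukhavihuma, option (A).
(B) khifokhikhevhima is wrong: it fails to apply the sound rule(s).
(C) khifokhukhavihush is wrong: it uses dual instead of plural for number.
(D) khifokhavikhuhuma is wrong: it has the affixes in the wrong order.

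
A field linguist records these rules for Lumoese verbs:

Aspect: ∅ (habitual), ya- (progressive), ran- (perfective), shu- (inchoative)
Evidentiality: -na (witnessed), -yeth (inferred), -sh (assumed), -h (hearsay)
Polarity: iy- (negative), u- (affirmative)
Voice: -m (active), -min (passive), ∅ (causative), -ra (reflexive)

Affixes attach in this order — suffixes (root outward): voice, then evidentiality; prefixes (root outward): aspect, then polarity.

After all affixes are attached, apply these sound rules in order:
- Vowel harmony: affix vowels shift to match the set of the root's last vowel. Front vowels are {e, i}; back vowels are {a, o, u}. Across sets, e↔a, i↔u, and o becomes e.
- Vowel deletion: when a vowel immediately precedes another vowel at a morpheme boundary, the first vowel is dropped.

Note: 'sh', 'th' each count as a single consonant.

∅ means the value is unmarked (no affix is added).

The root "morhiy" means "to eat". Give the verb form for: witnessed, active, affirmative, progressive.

iyemorhiymne

Attach voice active -m → morhiym.
Attach aspect progressive ya- → yamorhiym.
Attach evidentiality witnessed -na → yamorhiymna.
Attach polarity affirmative u- → uyamorhiymna.
Apply vowel harmony: uyamorhiymna → iyemorhiymne.
Vowel deletion: no change.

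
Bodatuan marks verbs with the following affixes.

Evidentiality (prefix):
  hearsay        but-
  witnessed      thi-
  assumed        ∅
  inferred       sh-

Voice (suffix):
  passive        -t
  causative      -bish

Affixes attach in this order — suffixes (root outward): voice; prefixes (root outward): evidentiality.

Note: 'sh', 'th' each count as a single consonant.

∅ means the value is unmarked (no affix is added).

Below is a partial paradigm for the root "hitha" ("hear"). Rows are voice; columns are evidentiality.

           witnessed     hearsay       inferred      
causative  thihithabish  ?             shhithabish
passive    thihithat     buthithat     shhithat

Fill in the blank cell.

Attach voice causative -bish → hithabish.
Attach evidentiality hearsay but- → buthithabish.

buthithabish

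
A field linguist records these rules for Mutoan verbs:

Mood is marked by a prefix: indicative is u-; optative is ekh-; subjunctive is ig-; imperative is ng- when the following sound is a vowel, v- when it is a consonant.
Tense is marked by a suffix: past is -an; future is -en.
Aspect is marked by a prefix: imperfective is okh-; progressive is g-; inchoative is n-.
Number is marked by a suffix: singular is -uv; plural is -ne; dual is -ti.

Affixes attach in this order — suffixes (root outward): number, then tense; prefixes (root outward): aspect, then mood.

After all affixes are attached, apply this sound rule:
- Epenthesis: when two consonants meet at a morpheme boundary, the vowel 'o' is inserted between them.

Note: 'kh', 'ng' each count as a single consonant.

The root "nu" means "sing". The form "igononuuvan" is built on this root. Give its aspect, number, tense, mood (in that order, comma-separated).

inchoative, singular, past, subjunctive

Segment: ig-n-nu-uv-an.
aspect: n- → inchoative.
number: -uv → singular.
tense: -an → past.
mood: ig- → subjunctive.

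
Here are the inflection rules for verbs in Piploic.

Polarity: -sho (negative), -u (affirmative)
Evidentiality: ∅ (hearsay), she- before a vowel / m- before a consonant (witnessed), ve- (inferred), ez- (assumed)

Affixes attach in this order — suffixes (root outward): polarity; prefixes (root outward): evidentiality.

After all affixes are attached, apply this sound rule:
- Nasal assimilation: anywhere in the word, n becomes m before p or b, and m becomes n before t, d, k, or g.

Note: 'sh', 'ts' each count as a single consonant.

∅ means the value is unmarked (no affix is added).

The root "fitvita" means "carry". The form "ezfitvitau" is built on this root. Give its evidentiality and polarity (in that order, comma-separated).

Segment: ez-fitvita-u.
evidentiality: ez- → assumed.
polarity: -u → affirmative.

assumed, affirmative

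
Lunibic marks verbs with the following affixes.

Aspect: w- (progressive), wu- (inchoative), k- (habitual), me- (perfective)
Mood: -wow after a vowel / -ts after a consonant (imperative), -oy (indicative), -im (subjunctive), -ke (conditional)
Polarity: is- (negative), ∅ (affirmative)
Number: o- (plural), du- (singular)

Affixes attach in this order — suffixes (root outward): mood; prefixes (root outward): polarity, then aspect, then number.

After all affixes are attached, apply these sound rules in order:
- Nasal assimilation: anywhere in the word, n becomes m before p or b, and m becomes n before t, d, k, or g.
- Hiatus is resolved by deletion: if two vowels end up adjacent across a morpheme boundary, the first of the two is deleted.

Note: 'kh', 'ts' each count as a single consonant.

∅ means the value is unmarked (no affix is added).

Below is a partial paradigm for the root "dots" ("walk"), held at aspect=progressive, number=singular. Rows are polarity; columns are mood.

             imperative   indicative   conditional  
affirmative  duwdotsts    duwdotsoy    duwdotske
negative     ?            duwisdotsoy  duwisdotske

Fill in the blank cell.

duwisdotsts

Attach polarity negative is- → isdots.
Attach aspect progressive w- → wisdots.
Attach mood imperative -ts (after consonant 'ts') → wisdotsts.
Attach number singular du- → duwisdotsts.
Nasal assimilation: no change.
Vowel deletion: no change.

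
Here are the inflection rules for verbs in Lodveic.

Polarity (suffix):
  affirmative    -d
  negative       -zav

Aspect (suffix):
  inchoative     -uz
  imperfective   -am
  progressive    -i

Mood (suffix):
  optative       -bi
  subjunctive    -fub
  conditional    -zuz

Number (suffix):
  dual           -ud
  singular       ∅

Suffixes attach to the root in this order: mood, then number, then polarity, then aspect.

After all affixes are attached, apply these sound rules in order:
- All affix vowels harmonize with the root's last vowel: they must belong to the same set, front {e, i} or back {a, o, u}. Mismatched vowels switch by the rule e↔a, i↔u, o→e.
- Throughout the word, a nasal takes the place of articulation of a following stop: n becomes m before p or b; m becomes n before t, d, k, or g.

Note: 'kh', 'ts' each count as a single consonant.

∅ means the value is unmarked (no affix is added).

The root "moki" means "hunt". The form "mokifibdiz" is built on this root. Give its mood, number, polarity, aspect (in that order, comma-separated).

Segment: moki-fub-d-uz.
mood: -fub → subjunctive.
number: ∅ → singular.
polarity: -d → affirmative.
aspect: -uz → inchoative.

subjunctive, singular, affirmative, inchoative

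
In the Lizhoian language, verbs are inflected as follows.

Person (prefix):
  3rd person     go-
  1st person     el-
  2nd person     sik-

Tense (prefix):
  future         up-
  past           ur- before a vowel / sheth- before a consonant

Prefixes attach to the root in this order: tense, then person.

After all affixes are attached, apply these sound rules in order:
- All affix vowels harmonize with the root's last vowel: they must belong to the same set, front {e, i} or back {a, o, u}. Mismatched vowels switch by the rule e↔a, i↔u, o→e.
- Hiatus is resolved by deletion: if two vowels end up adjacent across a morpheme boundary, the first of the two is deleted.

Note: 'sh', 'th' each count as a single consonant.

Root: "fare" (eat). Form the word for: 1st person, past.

Attach tense past sheth- (before consonant 'f') → shethfare.
Attach person 1st person el- → elshethfare.
Vowel harmony: no change.
Vowel deletion: no change.

elshethfare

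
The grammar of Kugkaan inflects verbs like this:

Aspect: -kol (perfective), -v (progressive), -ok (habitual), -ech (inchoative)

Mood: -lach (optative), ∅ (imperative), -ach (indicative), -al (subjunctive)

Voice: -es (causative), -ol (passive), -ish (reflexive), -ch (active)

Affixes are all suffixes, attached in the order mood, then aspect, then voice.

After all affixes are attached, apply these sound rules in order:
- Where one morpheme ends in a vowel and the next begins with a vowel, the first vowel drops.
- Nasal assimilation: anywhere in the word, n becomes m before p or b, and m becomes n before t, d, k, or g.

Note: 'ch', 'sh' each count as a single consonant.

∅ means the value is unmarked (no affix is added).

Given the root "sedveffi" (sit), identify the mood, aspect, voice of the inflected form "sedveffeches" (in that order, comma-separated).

imperative, inchoative, causative

Segment: sedveffi-ech-es.
mood: ∅ → imperative.
aspect: -ech → inchoative.
voice: -es → causative.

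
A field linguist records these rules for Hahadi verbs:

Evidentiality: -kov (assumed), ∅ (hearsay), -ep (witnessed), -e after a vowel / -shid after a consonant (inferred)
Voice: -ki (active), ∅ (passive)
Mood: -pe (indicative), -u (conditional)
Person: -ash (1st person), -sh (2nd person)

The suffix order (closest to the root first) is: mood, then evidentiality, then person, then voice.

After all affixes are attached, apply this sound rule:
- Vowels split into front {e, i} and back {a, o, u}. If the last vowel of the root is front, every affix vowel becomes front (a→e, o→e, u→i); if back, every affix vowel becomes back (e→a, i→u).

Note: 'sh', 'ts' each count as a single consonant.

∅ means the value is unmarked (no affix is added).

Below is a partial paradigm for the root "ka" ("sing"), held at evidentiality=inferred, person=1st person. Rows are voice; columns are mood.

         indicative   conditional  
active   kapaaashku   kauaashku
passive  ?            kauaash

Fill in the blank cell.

Attach mood indicative -pe → kape.
Attach evidentiality inferred -e (after vowel 'e') → kapee.
Attach person 1st person -ash → kapeeash.
voice = passive: zero marking, form stays kapeeash.
Apply vowel harmony: kapeeash → kapaaash.

kapaaash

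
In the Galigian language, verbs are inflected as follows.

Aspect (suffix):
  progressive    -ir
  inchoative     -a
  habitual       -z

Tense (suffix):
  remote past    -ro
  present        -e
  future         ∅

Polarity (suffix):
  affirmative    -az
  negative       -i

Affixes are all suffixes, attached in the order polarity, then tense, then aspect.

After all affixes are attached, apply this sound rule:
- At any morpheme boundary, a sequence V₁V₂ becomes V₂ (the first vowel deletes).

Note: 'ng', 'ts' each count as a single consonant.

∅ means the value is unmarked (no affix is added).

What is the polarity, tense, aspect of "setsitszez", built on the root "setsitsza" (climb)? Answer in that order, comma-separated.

Segment: setsitsza-i-e-z.
polarity: -i → negative.
tense: -e → present.
aspect: -z → habitual.

negative, present, habitual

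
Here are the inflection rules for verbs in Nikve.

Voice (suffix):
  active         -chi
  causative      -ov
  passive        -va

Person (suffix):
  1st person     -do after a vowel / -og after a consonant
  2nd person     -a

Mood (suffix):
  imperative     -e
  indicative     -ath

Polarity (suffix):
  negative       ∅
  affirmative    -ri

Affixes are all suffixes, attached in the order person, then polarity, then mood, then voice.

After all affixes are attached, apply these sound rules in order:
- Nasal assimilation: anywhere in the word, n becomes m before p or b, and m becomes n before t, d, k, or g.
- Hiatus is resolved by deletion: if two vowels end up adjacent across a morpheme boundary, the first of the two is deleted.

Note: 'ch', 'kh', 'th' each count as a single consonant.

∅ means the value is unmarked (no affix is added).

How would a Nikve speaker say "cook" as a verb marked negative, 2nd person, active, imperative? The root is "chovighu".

chovighechi

Attach person 2nd person -a → chovighua.
polarity = negative: zero marking, form stays chovighua.
Attach mood imperative -e → chovighuae.
Attach voice active -chi → chovighuaechi.
Nasal assimilation: no change.
Apply vowel deletion: chovighuaechi → chovighechi.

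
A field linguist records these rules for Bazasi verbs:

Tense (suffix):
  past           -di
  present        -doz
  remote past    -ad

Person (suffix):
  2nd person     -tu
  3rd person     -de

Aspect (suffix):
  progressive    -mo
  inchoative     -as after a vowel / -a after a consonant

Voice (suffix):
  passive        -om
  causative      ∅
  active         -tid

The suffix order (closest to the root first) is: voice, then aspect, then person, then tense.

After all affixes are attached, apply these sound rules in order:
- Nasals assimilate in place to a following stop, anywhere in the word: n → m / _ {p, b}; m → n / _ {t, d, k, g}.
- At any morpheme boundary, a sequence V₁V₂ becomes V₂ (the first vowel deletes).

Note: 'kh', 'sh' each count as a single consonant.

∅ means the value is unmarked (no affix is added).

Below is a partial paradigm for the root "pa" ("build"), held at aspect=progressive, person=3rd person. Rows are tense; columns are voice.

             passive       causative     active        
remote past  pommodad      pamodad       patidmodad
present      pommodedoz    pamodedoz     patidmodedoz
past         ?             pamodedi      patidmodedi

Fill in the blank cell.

pommodedi

Attach voice passive -om → paom.
Attach aspect progressive -mo → paommo.
Attach person 3rd person -de → paommode.
Attach tense past -di → paommodedi.
Nasal assimilation: no change.
Apply vowel deletion: paommodedi → pommodedi.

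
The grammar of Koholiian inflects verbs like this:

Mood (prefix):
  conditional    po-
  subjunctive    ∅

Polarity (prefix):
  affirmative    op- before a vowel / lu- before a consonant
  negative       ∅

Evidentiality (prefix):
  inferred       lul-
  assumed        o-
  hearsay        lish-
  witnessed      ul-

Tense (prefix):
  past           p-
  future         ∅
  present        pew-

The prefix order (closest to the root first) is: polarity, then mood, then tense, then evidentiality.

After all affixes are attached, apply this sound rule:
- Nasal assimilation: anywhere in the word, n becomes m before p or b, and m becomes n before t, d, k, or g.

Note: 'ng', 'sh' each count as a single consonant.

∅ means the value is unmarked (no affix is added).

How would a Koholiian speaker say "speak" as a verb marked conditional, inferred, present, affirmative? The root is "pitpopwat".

Attach polarity affirmative lu- (before consonant 'p') → lupitpopwat.
Attach mood conditional po- → polupitpopwat.
Attach tense present pew- → pewpolupitpopwat.
Attach evidentiality inferred lul- → lulpewpolupitpopwat.
Nasal assimilation: no change.

lulpewpolupitpopwat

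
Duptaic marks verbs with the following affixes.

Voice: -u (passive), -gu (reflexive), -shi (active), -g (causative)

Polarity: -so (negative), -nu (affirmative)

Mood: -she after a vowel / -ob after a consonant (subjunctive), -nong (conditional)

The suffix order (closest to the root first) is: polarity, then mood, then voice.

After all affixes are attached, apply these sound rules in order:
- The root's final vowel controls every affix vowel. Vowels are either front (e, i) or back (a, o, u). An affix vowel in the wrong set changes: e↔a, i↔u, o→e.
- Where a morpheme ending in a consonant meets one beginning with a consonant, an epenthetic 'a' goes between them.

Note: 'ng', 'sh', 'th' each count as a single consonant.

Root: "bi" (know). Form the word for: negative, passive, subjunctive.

Attach polarity negative -so → biso.
Attach mood subjunctive -she (after vowel 'o') → bisoshe.
Attach voice passive -u → bisosheu.
Apply vowel harmony: bisosheu → biseshei.
Epenthesis: no change.

biseshei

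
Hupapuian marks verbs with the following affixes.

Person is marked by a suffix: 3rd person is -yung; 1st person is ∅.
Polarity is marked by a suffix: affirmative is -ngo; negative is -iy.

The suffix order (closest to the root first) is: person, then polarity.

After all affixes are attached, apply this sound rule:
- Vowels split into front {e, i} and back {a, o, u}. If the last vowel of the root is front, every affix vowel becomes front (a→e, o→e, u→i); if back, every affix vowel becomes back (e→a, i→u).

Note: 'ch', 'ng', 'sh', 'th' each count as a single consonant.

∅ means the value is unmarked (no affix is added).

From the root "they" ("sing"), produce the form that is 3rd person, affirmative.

theyyingnge

Attach person 3rd person -yung → theyyung.
Attach polarity affirmative -ngo → theyyungngo.
Apply vowel harmony: theyyungngo → theyyingnge.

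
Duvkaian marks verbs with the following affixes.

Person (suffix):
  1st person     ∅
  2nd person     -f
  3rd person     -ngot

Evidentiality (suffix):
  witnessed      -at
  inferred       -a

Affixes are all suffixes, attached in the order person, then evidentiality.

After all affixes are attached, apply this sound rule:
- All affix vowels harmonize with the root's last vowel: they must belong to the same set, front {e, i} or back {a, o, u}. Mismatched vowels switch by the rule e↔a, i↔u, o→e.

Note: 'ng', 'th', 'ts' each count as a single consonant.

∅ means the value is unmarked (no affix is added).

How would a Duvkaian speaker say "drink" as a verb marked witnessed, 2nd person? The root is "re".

refet

Attach person 2nd person -f → ref.
Attach evidentiality witnessed -at → refat.
Apply vowel harmony: refat → refet.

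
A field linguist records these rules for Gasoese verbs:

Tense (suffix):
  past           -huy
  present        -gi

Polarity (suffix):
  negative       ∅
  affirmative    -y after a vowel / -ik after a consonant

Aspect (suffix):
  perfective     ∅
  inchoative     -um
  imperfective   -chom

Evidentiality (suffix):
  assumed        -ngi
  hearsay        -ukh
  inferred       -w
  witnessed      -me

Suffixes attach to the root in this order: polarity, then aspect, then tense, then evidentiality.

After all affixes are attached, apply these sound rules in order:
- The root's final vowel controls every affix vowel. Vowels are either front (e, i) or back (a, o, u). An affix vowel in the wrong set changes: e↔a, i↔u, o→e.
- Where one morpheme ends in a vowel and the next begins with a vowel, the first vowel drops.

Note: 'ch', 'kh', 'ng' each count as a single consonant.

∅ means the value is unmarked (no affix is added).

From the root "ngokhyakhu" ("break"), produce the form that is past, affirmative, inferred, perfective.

ngokhyakhuyhuyw

Attach polarity affirmative -y (after vowel 'u') → ngokhyakhuy.
aspect = perfective: zero marking, form stays ngokhyakhuy.
Attach tense past -huy → ngokhyakhuyhuy.
Attach evidentiality inferred -w → ngokhyakhuyhuyw.
Vowel harmony: no change.
Vowel deletion: no change.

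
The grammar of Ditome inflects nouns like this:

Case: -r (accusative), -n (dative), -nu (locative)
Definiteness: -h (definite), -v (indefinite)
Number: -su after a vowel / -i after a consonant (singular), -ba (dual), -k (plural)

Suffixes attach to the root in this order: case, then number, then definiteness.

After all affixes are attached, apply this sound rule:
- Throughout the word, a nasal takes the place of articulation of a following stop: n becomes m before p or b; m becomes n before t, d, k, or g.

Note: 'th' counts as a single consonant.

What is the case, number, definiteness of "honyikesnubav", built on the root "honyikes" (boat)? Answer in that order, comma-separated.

Segment: honyikes-nu-ba-v.
case: -nu → locative.
number: -ba → dual.
definiteness: -v → indefinite.

locative, dual, indefinite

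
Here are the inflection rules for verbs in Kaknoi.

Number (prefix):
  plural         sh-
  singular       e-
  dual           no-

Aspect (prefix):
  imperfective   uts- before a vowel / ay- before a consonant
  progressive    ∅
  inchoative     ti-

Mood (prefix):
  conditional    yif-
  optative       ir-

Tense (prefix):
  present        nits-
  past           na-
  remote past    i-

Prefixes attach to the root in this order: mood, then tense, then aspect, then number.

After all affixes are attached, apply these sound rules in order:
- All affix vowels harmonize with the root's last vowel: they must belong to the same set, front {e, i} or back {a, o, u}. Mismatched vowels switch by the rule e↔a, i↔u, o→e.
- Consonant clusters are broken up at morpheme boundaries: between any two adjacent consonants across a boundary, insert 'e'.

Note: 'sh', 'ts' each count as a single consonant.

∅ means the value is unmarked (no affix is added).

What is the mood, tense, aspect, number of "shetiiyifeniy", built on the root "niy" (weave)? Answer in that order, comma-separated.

conditional, remote past, inchoative, plural

Segment: sh-ti-i-yif-niy.
mood: yif- → conditional.
tense: i- → remote past.
aspect: ti- → inchoative.
number: sh- → plural.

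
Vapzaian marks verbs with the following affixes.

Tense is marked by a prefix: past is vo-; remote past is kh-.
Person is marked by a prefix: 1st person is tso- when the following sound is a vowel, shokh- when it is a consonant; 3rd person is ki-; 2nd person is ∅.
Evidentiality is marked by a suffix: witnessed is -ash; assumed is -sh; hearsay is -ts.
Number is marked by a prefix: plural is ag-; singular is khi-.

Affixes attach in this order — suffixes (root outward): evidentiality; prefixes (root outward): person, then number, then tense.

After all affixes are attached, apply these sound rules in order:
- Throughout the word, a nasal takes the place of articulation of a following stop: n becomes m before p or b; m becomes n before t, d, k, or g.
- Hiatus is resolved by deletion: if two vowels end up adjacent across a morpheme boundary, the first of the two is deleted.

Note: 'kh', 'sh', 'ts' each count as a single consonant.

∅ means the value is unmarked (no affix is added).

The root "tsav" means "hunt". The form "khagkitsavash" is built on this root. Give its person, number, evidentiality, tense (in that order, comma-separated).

3rd person, plural, witnessed, remote past

Segment: kh-ag-ki-tsav-ash.
person: ki- → 3rd person.
number: ag- → plural.
evidentiality: -ash → witnessed.
tense: kh- → remote past.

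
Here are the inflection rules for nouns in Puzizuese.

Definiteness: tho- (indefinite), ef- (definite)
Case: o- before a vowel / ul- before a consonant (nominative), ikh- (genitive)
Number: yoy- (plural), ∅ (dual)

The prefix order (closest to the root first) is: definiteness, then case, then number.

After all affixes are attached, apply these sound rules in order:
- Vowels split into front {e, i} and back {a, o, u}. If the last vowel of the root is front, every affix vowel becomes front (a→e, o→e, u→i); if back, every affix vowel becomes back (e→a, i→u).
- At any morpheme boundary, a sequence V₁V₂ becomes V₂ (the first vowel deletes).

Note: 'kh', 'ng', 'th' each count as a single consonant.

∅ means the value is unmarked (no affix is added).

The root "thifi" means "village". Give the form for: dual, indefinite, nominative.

Attach definiteness indefinite tho- → thothifi.
Attach case nominative ul- (before consonant 'th') → ulthothifi.
number = dual: zero marking, form stays ulthothifi.
Apply vowel harmony: ulthothifi → ilthethifi.
Vowel deletion: no change.

ilthethifi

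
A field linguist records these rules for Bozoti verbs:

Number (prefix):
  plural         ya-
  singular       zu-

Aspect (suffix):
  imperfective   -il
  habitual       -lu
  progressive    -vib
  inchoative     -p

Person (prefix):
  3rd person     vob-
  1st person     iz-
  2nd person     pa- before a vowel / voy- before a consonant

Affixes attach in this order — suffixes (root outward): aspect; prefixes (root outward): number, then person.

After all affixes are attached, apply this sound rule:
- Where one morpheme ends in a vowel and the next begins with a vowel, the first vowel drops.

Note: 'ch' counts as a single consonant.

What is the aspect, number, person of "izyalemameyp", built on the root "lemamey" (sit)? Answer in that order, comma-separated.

Segment: iz-ya-lemamey-p.
aspect: -p → inchoative.
number: ya- → plural.
person: iz- → 1st person.

inchoative, plural, 1st person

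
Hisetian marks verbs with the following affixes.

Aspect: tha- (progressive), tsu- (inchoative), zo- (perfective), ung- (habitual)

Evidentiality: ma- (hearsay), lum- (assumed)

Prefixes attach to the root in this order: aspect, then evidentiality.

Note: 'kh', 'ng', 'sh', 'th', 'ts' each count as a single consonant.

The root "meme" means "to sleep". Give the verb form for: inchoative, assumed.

lumtsumeme

Attach aspect inchoative tsu- → tsumeme.
Attach evidentiality assumed lum- → lumtsumeme.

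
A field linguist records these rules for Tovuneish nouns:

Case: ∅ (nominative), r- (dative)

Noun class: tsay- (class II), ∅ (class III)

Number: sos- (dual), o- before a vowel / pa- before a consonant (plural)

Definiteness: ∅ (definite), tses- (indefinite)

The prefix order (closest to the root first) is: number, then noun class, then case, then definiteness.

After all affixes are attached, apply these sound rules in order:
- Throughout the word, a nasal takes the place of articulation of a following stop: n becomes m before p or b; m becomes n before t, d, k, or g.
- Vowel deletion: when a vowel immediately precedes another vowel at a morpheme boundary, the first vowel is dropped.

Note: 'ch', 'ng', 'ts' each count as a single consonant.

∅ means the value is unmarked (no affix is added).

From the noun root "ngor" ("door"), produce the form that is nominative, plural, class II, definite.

tsaypangor

Attach number plural pa- (before consonant 'ng') → pangor.
Attach noun class class II tsay- → tsaypangor.
case = nominative: zero marking, form stays tsaypangor.
definiteness = definite: zero marking, form stays tsaypangor.
Nasal assimilation: no change.
Vowel deletion: no change.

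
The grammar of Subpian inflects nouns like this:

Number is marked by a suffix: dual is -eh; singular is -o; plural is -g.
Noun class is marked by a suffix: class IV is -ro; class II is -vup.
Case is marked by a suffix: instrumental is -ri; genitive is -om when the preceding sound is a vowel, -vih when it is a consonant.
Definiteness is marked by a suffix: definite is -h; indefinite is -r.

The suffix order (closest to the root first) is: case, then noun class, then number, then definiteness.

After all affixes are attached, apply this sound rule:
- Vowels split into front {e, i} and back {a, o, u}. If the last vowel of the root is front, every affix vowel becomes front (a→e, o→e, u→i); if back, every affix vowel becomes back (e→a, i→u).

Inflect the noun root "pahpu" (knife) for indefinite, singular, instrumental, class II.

pahpuruvupor

Attach case instrumental -ri → pahpuri.
Attach noun class class II -vup → pahpurivup.
Attach number singular -o → pahpurivupo.
Attach definiteness indefinite -r → pahpurivupor.
Apply vowel harmony: pahpurivupor → pahpuruvupor.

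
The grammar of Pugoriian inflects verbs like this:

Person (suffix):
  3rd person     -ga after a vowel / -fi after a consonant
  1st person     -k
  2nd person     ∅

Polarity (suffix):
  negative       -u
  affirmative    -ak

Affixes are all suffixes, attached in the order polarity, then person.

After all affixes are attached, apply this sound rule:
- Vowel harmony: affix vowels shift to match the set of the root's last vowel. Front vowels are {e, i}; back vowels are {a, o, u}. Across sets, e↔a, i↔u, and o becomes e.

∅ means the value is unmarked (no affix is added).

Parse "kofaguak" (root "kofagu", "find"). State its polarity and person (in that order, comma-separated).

affirmative, 2nd person

Segment: kofagu-ak.
polarity: -ak → affirmative.
person: ∅ → 2nd person.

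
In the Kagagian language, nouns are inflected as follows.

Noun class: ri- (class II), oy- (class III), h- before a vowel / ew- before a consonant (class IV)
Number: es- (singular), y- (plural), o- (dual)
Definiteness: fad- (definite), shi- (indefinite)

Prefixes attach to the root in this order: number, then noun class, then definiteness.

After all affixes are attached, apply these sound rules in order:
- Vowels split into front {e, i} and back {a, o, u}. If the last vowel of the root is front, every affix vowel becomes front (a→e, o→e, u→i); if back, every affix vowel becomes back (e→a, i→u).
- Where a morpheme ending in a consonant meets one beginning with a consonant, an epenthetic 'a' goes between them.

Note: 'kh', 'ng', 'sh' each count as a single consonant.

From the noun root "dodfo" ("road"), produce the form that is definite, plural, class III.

fadoyayadodfo

Attach number plural y- → ydodfo.
Attach noun class class III oy- → oyydodfo.
Attach definiteness definite fad- → fadoyydodfo.
Vowel harmony: no change.
Apply epenthesis: fadoyydodfo → fadoyayadodfo.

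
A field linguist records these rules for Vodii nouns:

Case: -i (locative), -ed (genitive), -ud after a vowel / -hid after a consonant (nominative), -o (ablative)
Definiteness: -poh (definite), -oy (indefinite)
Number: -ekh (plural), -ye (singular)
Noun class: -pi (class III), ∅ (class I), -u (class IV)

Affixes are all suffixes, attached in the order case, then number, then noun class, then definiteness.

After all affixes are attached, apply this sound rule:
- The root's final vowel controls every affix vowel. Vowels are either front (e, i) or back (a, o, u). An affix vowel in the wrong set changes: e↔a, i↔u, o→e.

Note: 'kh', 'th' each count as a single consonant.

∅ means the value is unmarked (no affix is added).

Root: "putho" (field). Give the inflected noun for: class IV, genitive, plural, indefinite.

Attach case genitive -ed → puthoed.
Attach number plural -ekh → puthoedekh.
Attach noun class class IV -u → puthoedekhu.
Attach definiteness indefinite -oy → puthoedekhuoy.
Apply vowel harmony: puthoedekhuoy → puthoadakhuoy.

puthoadakhuoy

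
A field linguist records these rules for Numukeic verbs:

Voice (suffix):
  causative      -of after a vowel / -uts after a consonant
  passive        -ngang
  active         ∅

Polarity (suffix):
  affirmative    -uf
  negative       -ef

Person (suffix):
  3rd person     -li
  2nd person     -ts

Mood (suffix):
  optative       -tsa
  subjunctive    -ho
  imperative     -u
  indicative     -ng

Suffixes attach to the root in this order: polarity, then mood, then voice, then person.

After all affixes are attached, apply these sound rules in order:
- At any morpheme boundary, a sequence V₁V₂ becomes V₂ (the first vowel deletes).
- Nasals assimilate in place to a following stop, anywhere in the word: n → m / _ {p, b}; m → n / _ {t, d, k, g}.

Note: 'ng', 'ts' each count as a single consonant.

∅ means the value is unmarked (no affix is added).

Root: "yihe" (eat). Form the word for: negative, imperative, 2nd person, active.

Attach polarity negative -ef → yiheef.
Attach mood imperative -u → yiheefu.
voice = active: zero marking, form stays yiheefu.
Attach person 2nd person -ts → yiheefuts.
Apply vowel deletion: yiheefuts → yihefuts.
Nasal assimilation: no change.

yihefuts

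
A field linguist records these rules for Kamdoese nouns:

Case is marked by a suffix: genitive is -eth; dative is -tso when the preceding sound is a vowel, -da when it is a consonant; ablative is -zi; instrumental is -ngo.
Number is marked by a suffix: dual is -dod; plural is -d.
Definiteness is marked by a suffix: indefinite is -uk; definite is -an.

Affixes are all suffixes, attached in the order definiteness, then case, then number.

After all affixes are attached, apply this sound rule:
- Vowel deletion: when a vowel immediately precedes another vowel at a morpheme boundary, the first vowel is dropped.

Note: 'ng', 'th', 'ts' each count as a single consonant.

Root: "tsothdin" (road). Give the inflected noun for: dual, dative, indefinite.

tsothdinukdadod

Attach definiteness indefinite -uk → tsothdinuk.
Attach case dative -da (after consonant 'k') → tsothdinukda.
Attach number dual -dod → tsothdinukdadod.
Vowel deletion: no change.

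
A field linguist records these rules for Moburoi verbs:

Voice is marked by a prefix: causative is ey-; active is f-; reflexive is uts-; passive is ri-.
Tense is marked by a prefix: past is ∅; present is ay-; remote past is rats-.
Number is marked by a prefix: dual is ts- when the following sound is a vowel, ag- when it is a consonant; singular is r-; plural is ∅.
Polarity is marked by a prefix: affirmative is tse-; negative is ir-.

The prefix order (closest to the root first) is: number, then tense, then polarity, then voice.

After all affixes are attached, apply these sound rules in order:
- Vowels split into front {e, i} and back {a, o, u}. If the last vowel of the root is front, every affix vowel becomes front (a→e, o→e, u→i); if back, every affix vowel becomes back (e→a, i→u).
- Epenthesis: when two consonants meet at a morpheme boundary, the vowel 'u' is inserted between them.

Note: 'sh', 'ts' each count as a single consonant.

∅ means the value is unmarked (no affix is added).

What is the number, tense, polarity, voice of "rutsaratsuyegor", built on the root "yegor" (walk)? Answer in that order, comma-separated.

plural, remote past, affirmative, passive

Segment: ri-tse-rats-yegor.
number: ∅ → plural.
tense: rats- → remote past.
polarity: tse- → affirmative.
voice: ri- → passive.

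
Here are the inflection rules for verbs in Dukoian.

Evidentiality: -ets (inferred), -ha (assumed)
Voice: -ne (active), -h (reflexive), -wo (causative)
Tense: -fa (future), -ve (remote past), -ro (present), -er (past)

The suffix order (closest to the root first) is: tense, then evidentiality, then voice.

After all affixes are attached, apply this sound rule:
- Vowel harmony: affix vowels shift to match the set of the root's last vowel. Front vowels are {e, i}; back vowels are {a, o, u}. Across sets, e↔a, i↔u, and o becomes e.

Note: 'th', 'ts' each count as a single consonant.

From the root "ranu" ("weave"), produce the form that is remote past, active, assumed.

Attach tense remote past -ve → ranuve.
Attach evidentiality assumed -ha → ranuveha.
Attach voice active -ne → ranuvehane.
Apply vowel harmony: ranuvehane → ranuvahana.

ranuvahana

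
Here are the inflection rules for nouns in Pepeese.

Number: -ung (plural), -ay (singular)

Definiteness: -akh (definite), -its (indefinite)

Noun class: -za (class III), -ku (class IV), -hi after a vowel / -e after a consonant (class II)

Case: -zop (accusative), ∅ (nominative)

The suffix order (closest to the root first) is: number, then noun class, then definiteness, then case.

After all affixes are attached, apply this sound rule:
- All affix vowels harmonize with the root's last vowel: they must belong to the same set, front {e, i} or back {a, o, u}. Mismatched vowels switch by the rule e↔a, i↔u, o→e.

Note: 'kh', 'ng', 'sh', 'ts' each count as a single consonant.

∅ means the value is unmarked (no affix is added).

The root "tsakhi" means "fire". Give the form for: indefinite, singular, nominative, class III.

tsakhieyzeits

Attach number singular -ay → tsakhiay.
Attach noun class class III -za → tsakhiayza.
Attach definiteness indefinite -its → tsakhiayzaits.
case = nominative: zero marking, form stays tsakhiayzaits.
Apply vowel harmony: tsakhiayzaits → tsakhieyzeits.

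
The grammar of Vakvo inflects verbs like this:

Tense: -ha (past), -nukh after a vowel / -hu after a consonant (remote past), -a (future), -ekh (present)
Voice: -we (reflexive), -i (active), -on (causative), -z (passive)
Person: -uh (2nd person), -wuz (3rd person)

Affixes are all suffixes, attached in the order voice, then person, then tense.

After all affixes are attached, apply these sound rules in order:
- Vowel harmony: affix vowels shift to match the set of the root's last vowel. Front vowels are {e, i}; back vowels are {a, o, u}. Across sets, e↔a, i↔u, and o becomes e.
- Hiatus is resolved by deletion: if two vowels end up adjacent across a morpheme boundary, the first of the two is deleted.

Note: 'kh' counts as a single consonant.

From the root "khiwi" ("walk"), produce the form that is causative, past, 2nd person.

khiwenihhe

Attach voice causative -on → khiwion.
Attach person 2nd person -uh → khiwionuh.
Attach tense past -ha → khiwionuhha.
Apply vowel harmony: khiwionuhha → khiwienihhe.
Apply vowel deletion: khiwienihhe → khiwenihhe.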